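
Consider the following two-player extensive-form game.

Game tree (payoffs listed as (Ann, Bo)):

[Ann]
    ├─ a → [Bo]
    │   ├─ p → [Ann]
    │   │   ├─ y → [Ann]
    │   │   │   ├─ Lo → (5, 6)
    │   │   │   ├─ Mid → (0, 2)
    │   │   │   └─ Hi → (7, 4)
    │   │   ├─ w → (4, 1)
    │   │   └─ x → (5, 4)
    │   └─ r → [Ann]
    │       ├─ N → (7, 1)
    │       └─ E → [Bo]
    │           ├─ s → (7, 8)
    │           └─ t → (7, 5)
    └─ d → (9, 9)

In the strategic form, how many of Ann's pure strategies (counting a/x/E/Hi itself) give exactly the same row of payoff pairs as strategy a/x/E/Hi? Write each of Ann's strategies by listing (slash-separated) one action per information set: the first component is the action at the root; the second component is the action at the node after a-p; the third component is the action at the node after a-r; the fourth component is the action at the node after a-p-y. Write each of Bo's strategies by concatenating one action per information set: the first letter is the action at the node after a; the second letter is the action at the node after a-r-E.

3

Row for a/x/E/Hi (columns ps, pt, rs, rt): (5,4) (5,4) (7,8) (7,5).
Under a/x/E/Hi, Ann's choice at the node after a-p-y can never be reached regardless of what Bo does, so varying those choices leaves every outcome unchanged.
Holding the reachable choices fixed and varying the unreachable one freely already gives 3 equivalent strategies.
No other strategy reproduces this row, so those 3 are the full class: a/x/E/Lo, a/x/E/Mid, a/x/E/Hi.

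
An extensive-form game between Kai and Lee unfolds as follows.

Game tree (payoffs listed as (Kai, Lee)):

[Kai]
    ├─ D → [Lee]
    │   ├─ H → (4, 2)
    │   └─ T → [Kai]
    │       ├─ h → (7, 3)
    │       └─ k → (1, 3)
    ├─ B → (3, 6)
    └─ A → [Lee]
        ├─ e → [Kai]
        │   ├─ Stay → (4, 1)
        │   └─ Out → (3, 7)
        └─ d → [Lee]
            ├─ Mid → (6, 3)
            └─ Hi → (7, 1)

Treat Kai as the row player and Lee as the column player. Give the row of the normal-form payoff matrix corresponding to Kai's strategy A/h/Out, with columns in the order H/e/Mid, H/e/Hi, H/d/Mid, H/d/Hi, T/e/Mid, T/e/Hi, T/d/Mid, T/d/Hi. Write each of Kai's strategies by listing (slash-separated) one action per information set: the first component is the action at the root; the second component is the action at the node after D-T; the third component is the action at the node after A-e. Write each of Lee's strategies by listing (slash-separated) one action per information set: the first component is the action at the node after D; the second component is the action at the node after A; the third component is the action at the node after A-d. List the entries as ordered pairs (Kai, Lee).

(3,7) (3,7) (6,3) (7,1) (3,7) (3,7) (6,3) (7,1)

vs H/e/Mid: Kai plays A → Lee plays e at [A] → Kai plays Out at [A-e] → (3, 7)
vs H/e/Hi: Kai plays A → Lee plays e at [A] → Kai plays Out at [A-e] → (3, 7)
vs H/d/Mid: Kai plays A → Lee plays d at [A] → Lee plays Mid at [A-d] → (6, 3)
vs H/d/Hi: Kai plays A → Lee plays d at [A] → Lee plays Hi at [A-d] → (7, 1)
vs T/e/Mid: Kai plays A → Lee plays e at [A] → Kai plays Out at [A-e] → (3, 7)
vs T/e/Hi: Kai plays A → Lee plays e at [A] → Kai plays Out at [A-e] → (3, 7)
vs T/d/Mid: Kai plays A → Lee plays d at [A] → Lee plays Mid at [A-d] → (6, 3)
vs T/d/Hi: Kai plays A → Lee plays d at [A] → Lee plays Hi at [A-d] → (7, 1)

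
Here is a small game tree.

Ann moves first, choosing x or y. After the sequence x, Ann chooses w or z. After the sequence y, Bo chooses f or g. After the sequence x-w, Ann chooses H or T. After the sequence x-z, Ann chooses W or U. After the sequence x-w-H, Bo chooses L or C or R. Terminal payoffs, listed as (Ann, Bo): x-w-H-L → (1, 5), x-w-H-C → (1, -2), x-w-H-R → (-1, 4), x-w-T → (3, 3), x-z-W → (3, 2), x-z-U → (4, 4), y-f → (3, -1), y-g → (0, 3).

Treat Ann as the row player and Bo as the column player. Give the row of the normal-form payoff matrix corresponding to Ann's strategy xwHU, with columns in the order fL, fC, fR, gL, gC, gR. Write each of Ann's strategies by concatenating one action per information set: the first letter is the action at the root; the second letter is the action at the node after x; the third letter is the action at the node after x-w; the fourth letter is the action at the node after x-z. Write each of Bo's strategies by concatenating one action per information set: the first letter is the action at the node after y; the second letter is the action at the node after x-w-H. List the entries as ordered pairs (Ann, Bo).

(1,5) (1,-2) (-1,4) (1,5) (1,-2) (-1,4)

vs fL: Ann plays x → Ann plays w at [x] → Ann plays H at [x-w] → Bo plays L at [x-w-H] → (1, 5)
vs fC: Ann plays x → Ann plays w at [x] → Ann plays H at [x-w] → Bo plays C at [x-w-H] → (1, -2)
vs fR: Ann plays x → Ann plays w at [x] → Ann plays H at [x-w] → Bo plays R at [x-w-H] → (-1, 4)
vs gL: Ann plays x → Ann plays w at [x] → Ann plays H at [x-w] → Bo plays L at [x-w-H] → (1, 5)
vs gC: Ann plays x → Ann plays w at [x] → Ann plays H at [x-w] → Bo plays C at [x-w-H] → (1, -2)
vs gR: Ann plays x → Ann plays w at [x] → Ann plays H at [x-w] → Bo plays R at [x-w-H] → (-1, 4)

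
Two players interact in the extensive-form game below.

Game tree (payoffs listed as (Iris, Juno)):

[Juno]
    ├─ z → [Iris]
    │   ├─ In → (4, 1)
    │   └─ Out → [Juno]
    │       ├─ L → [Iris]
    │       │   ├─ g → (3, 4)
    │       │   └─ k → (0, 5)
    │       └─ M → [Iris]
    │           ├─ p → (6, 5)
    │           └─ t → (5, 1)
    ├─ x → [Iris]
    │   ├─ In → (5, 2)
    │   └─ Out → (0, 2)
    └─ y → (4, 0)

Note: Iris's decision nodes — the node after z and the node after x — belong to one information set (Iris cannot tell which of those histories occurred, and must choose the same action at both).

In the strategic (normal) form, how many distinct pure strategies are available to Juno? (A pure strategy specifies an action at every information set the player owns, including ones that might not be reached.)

Juno owns the root with actions {z, x, y} — three choices.
Juno owns the node after z-Out with actions {L, M} — two choices.
A pure strategy fixes one action at each information set independently, so the count is the product 3 × 2 = 6.
(For reference, Iris has 8 pure strategies, giving a 6×8 normal-form matrix.)

6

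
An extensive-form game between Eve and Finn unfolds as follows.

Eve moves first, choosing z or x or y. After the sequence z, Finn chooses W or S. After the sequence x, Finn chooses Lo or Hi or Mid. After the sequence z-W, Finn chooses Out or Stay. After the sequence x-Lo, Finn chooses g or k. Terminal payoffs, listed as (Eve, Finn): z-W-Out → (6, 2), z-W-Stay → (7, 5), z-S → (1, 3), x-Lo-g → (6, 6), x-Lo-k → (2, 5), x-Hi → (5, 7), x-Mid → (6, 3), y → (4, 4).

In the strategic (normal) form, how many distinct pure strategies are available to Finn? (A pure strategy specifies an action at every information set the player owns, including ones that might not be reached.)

24

Finn owns the node after z with actions {W, S} — two choices.
Finn owns the node after x with actions {Lo, Hi, Mid} — three choices.
Finn owns the node after z-W with actions {Out, Stay} — two choices.
Finn owns the node after x-Lo with actions {g, k} — two choices.
A pure strategy fixes one action at each information set independently, so the count is the product 2 × 3 × 2 × 2 = 24.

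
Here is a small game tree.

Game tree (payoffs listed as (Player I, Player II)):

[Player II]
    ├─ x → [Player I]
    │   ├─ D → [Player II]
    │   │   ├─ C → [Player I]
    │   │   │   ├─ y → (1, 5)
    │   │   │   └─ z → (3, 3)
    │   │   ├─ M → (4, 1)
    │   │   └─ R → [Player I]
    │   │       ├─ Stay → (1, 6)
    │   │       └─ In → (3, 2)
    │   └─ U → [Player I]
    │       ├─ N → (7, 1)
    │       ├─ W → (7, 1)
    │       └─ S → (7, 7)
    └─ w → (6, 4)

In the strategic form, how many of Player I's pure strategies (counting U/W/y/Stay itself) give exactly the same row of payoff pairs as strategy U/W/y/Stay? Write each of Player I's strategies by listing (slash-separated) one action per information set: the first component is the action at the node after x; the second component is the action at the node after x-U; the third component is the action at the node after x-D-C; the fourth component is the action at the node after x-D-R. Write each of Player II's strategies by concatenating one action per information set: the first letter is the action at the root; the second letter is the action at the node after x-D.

8

Row for U/W/y/Stay (columns xC, xM, xR, wC, wM, wR): (7,1) (7,1) (7,1) (6,4) (6,4) (6,4).
Under U/W/y/Stay, Player I's choice at the node after x-D-C and at the node after x-D-R can never be reached regardless of what Player II does, so varying those choices leaves every outcome unchanged.
Holding the reachable choices fixed and varying the unreachable ones freely already gives 2 × 2 = 4 equivalent strategies.
Checking the remaining rows, U/N/y/Stay, U/N/y/In, U/N/z/Stay, U/N/z/In also happen to give the same payoffs in every column, bringing the total to 8: U/N/y/Stay, U/N/y/In, U/N/z/Stay, U/N/z/In, U/W/y/Stay, U/W/y/In, U/W/z/Stay, U/W/z/In.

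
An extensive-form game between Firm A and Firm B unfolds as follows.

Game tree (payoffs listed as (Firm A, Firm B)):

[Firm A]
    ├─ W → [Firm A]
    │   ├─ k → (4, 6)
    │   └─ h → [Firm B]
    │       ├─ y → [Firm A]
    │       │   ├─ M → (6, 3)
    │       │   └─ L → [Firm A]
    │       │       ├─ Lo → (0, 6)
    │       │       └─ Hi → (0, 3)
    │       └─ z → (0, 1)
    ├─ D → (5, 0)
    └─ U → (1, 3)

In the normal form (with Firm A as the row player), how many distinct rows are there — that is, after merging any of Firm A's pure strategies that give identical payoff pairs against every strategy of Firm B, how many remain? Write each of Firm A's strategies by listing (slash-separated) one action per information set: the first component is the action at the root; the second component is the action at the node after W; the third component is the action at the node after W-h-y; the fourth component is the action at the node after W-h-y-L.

Firm A has 24 pure strategies: W/k/M/Lo, W/k/M/Hi, W/k/L/Lo, W/k/L/Hi, W/h/M/Lo, W/h/M/Hi, W/h/L/Lo, W/h/L/Hi, D/k/M/Lo, D/k/M/Hi, D/k/L/Lo, D/k/L/Hi, D/h/M/Lo, D/h/M/Hi, D/h/L/Lo, D/h/L/Hi, U/k/M/Lo, U/k/M/Hi, U/k/L/Lo, U/k/L/Hi, U/h/M/Lo, U/h/M/Hi, U/h/L/Lo, U/h/L/Hi. Columns: y, z.
{W/k/M/Lo, W/k/M/Hi, W/k/L/Lo, W/k/L/Hi} → row (4,6) (4,6)
{W/h/M/Lo, W/h/M/Hi} → row (6,3) (0,1)
{W/h/L/Lo} → row (0,6) (0,1)
{W/h/L/Hi} → row (0,3) (0,1)
{D/k/M/Lo, D/k/M/Hi, D/k/L/Lo, D/k/L/Hi, D/h/M/Lo, D/h/M/Hi, D/h/L/Lo, D/h/L/Hi} → row (5,0) (5,0)
{U/k/M/Lo, U/k/M/Hi, U/k/L/Lo, U/k/L/Hi, U/h/M/Lo, U/h/M/Hi, U/h/L/Lo, U/h/L/Hi} → row (1,3) (1,3)
That's 6 distinct rows out of 24 strategies.

6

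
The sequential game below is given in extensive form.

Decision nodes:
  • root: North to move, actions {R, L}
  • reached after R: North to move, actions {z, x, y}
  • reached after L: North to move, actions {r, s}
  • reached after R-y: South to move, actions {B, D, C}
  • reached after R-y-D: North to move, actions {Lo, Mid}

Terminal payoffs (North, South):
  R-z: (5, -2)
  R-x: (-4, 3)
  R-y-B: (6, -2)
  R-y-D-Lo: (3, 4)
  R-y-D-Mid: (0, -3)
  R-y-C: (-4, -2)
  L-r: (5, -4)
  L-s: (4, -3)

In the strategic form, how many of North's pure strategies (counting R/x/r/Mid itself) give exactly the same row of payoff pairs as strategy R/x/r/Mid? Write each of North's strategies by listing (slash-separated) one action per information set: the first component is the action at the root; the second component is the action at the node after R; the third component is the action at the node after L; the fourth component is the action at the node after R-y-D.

Row for R/x/r/Mid (columns B, D, C): (-4,3) (-4,3) (-4,3).
Under R/x/r/Mid, North's choice at the node after L and at the node after R-y-D can never be reached regardless of what South does, so varying those choices leaves every outcome unchanged.
Holding the reachable choices fixed and varying the unreachable ones freely already gives 2 × 2 = 4 equivalent strategies.
No other strategy reproduces this row, so those 4 are the full class: R/x/r/Lo, R/x/r/Mid, R/x/s/Lo, R/x/s/Mid.

4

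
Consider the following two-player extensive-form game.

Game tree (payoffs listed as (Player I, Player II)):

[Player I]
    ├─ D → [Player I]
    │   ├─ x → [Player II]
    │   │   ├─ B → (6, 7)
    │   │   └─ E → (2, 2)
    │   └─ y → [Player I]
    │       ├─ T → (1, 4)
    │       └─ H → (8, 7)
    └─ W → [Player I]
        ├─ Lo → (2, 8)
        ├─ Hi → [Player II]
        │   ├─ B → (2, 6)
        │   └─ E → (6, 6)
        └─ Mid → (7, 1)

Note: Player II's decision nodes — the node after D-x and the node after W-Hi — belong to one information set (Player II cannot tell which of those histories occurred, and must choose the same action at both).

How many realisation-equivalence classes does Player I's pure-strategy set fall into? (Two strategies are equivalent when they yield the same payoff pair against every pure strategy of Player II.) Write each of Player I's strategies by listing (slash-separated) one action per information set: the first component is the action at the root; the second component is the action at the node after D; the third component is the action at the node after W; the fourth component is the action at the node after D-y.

6

Player I has 24 pure strategies: D/x/Lo/T, D/x/Lo/H, D/x/Hi/T, D/x/Hi/H, D/x/Mid/T, D/x/Mid/H, D/y/Lo/T, D/y/Lo/H, D/y/Hi/T, D/y/Hi/H, D/y/Mid/T, D/y/Mid/H, W/x/Lo/T, W/x/Lo/H, W/x/Hi/T, W/x/Hi/H, W/x/Mid/T, W/x/Mid/H, W/y/Lo/T, W/y/Lo/H, W/y/Hi/T, W/y/Hi/H, W/y/Mid/T, W/y/Mid/H. Columns: B, E.
{D/x/Lo/T, D/x/Lo/H, D/x/Hi/T, D/x/Hi/H, D/x/Mid/T, D/x/Mid/H} → row (6,7) (2,2)
{D/y/Lo/T, D/y/Hi/T, D/y/Mid/T} → row (1,4) (1,4)
{D/y/Lo/H, D/y/Hi/H, D/y/Mid/H} → row (8,7) (8,7)
{W/x/Lo/T, W/x/Lo/H, W/y/Lo/T, W/y/Lo/H} → row (2,8) (2,8)
{W/x/Hi/T, W/x/Hi/H, W/y/Hi/T, W/y/Hi/H} → row (2,6) (6,6)
{W/x/Mid/T, W/x/Mid/H, W/y/Mid/T, W/y/Mid/H} → row (7,1) (7,1)
That's 6 distinct rows out of 24 strategies.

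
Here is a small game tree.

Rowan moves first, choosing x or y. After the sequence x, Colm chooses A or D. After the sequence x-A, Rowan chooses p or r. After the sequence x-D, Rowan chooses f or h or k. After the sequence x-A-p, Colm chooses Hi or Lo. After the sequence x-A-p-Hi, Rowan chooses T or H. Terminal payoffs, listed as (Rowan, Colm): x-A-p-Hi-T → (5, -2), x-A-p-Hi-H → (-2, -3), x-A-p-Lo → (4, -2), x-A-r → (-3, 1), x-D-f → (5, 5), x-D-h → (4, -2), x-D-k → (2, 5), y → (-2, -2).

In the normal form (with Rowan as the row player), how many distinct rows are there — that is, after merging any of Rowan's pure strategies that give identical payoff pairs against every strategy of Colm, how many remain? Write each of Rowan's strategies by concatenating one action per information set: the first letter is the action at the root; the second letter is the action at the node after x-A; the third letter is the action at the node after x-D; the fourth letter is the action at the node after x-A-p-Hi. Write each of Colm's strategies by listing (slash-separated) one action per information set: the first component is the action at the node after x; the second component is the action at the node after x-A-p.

10

Rowan has 24 pure strategies: xpfT, xpfH, xphT, xphH, xpkT, xpkH, xrfT, xrfH, xrhT, xrhH, xrkT, xrkH, ypfT, ypfH, yphT, yphH, ypkT, ypkH, yrfT, yrfH, yrhT, yrhH, yrkT, yrkH. Columns: A/Hi, A/Lo, D/Hi, D/Lo.
{xpfT} → row (5,-2) (4,-2) (5,5) (5,5)
{xpfH} → row (-2,-3) (4,-2) (5,5) (5,5)
{xphT} → row (5,-2) (4,-2) (4,-2) (4,-2)
{xphH} → row (-2,-3) (4,-2) (4,-2) (4,-2)
{xpkT} → row (5,-2) (4,-2) (2,5) (2,5)
{xpkH} → row (-2,-3) (4,-2) (2,5) (2,5)
{xrfT, xrfH} → row (-3,1) (-3,1) (5,5) (5,5)
{xrhT, xrhH} → row (-3,1) (-3,1) (4,-2) (4,-2)
{xrkT, xrkH} → row (-3,1) (-3,1) (2,5) (2,5)
{ypfT, ypfH, yphT, yphH, ypkT, ypkH, yrfT, yrfH, yrhT, yrhH, yrkT, yrkH} → row (-2,-2) (-2,-2) (-2,-2) (-2,-2)
That's 10 distinct rows out of 24 strategies.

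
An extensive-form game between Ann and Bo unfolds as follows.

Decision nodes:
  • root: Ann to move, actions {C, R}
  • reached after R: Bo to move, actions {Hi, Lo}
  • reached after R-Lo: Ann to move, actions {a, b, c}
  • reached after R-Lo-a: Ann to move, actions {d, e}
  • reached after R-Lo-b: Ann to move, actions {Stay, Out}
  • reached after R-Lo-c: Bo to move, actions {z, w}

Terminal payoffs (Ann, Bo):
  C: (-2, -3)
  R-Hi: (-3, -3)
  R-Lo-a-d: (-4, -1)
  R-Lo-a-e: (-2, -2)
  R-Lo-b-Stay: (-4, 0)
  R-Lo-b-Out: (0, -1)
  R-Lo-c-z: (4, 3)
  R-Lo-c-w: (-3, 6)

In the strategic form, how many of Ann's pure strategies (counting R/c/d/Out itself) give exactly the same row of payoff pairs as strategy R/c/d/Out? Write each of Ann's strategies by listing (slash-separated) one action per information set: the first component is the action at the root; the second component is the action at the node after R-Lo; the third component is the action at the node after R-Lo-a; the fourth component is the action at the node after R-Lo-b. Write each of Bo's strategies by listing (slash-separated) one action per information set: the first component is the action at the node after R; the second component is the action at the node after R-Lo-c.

4

Row for R/c/d/Out (columns Hi/z, Hi/w, Lo/z, Lo/w): (-3,-3) (-3,-3) (4,3) (-3,6).
Under R/c/d/Out, Ann's choice at the node after R-Lo-a and at the node after R-Lo-b can never be reached regardless of what Bo does, so varying those choices leaves every outcome unchanged.
Holding the reachable choices fixed and varying the unreachable ones freely already gives 2 × 2 = 4 equivalent strategies.
No other strategy reproduces this row, so those 4 are the full class: R/c/d/Stay, R/c/d/Out, R/c/e/Stay, R/c/e/Out.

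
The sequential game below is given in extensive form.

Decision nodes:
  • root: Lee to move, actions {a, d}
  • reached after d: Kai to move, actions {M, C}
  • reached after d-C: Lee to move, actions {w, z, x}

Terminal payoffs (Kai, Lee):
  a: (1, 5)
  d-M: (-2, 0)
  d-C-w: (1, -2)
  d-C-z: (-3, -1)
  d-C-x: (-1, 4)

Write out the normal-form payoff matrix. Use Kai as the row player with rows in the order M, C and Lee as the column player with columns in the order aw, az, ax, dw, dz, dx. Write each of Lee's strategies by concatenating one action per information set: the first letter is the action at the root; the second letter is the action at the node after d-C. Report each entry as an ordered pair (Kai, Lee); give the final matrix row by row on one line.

M: (1,5) (1,5) (1,5) (-2,0) (-2,0) (-2,0) | C: (1,5) (1,5) (1,5) (1,-2) (-3,-1) (-1,4)

           aw       az       ax       dw       dz       dx
   M    (1,5)    (1,5)    (1,5)   (-2,0)   (-2,0)   (-2,0)
   C    (1,5)    (1,5)    (1,5)   (1,-2)  (-3,-1)   (-1,4)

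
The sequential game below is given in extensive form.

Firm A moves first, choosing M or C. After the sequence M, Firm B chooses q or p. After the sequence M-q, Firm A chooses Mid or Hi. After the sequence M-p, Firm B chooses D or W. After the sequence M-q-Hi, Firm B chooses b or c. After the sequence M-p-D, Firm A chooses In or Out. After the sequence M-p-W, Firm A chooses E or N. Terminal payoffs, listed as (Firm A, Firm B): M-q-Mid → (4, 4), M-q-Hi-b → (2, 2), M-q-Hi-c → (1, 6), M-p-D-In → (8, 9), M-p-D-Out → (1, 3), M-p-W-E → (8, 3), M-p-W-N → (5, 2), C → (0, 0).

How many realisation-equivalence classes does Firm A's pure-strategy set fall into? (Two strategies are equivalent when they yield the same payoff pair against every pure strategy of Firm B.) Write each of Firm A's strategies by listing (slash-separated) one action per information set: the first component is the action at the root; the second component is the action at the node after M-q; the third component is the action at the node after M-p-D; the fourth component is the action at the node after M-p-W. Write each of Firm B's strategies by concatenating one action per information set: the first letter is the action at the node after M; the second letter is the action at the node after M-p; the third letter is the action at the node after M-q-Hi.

Firm A has 16 pure strategies: M/Mid/In/E, M/Mid/In/N, M/Mid/Out/E, M/Mid/Out/N, M/Hi/In/E, M/Hi/In/N, M/Hi/Out/E, M/Hi/Out/N, C/Mid/In/E, C/Mid/In/N, C/Mid/Out/E, C/Mid/Out/N, C/Hi/In/E, C/Hi/In/N, C/Hi/Out/E, C/Hi/Out/N. Columns: qDb, qDc, qWb, qWc, pDb, pDc, pWb, pWc.
{M/Mid/In/E} → row (4,4) (4,4) (4,4) (4,4) (8,9) (8,9) (8,3) (8,3)
{M/Mid/In/N} → row (4,4) (4,4) (4,4) (4,4) (8,9) (8,9) (5,2) (5,2)
{M/Mid/Out/E} → row (4,4) (4,4) (4,4) (4,4) (1,3) (1,3) (8,3) (8,3)
{M/Mid/Out/N} → row (4,4) (4,4) (4,4) (4,4) (1,3) (1,3) (5,2) (5,2)
{M/Hi/In/E} → row (2,2) (1,6) (2,2) (1,6) (8,9) (8,9) (8,3) (8,3)
{M/Hi/In/N} → row (2,2) (1,6) (2,2) (1,6) (8,9) (8,9) (5,2) (5,2)
{M/Hi/Out/E} → row (2,2) (1,6) (2,2) (1,6) (1,3) (1,3) (8,3) (8,3)
{M/Hi/Out/N} → row (2,2) (1,6) (2,2) (1,6) (1,3) (1,3) (5,2) (5,2)
{C/Mid/In/E, C/Mid/In/N, C/Mid/Out/E, C/Mid/Out/N, C/Hi/In/E, C/Hi/In/N, C/Hi/Out/E, C/Hi/Out/N} → row (0,0) (0,0) (0,0) (0,0) (0,0) (0,0) (0,0) (0,0)
That's 9 distinct rows out of 16 strategies.

9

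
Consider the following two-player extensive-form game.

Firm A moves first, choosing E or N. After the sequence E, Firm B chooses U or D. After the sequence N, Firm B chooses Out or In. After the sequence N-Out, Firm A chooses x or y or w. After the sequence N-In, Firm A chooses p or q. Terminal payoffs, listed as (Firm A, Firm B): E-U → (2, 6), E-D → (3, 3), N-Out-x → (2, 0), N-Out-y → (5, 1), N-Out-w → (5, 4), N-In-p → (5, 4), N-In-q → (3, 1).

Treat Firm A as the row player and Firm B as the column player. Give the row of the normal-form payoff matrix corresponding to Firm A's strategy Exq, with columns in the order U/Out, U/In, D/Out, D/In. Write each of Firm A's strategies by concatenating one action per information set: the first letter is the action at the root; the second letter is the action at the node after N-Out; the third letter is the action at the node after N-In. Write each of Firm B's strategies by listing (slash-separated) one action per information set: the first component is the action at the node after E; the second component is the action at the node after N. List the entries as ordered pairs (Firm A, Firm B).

vs U/Out: Firm A plays E → Firm B plays U at [E] → (2, 6)
vs U/In: Firm A plays E → Firm B plays U at [E] → (2, 6)
vs D/Out: Firm A plays E → Firm B plays D at [E] → (3, 3)
vs D/In: Firm A plays E → Firm B plays D at [E] → (3, 3)

(2,6) (2,6) (3,3) (3,3)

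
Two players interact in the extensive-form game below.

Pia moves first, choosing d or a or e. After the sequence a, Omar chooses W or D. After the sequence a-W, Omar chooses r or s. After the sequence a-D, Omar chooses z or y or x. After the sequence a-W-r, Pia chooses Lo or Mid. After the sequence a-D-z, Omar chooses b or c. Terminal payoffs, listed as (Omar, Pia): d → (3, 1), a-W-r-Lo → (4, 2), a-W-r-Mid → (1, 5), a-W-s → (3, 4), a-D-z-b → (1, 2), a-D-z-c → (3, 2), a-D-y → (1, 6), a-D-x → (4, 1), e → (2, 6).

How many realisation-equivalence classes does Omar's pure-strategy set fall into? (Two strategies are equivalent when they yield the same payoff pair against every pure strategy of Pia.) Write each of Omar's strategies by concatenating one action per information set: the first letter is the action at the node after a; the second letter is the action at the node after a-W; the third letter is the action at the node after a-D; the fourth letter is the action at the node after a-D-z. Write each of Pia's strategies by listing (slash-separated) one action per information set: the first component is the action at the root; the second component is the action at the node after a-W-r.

Omar has 24 pure strategies: Wrzb, Wrzc, Wryb, Wryc, Wrxb, Wrxc, Wszb, Wszc, Wsyb, Wsyc, Wsxb, Wsxc, Drzb, Drzc, Dryb, Dryc, Drxb, Drxc, Dszb, Dszc, Dsyb, Dsyc, Dsxb, Dsxc. Columns: d/Lo, d/Mid, a/Lo, a/Mid, e/Lo, e/Mid.
{Wrzb, Wrzc, Wryb, Wryc, Wrxb, Wrxc} → row (3,1) (3,1) (4,2) (1,5) (2,6) (2,6)
{Wszb, Wszc, Wsyb, Wsyc, Wsxb, Wsxc} → row (3,1) (3,1) (3,4) (3,4) (2,6) (2,6)
{Drzb, Dszb} → row (3,1) (3,1) (1,2) (1,2) (2,6) (2,6)
{Drzc, Dszc} → row (3,1) (3,1) (3,2) (3,2) (2,6) (2,6)
{Dryb, Dryc, Dsyb, Dsyc} → row (3,1) (3,1) (1,6) (1,6) (2,6) (2,6)
{Drxb, Drxc, Dsxb, Dsxc} → row (3,1) (3,1) (4,1) (4,1) (2,6) (2,6)
That's 6 distinct rows out of 24 strategies.

6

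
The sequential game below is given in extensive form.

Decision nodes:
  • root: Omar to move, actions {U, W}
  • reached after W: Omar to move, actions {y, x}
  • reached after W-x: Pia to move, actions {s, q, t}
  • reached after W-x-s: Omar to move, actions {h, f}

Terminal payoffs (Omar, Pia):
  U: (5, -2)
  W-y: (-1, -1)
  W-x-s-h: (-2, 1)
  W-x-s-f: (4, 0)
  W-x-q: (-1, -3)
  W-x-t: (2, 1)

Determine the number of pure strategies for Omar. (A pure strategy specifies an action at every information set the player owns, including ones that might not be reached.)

Omar owns the root with actions {U, W} — two choices.
Omar owns the node after W with actions {y, x} — two choices.
Omar owns the node after W-x-s with actions {h, f} — two choices.
A pure strategy fixes one action at each information set independently, so the count is the product 2 × 2 × 2 = 8.
(For reference, Pia has 3 pure strategies, giving a 8×3 normal-form matrix.)

8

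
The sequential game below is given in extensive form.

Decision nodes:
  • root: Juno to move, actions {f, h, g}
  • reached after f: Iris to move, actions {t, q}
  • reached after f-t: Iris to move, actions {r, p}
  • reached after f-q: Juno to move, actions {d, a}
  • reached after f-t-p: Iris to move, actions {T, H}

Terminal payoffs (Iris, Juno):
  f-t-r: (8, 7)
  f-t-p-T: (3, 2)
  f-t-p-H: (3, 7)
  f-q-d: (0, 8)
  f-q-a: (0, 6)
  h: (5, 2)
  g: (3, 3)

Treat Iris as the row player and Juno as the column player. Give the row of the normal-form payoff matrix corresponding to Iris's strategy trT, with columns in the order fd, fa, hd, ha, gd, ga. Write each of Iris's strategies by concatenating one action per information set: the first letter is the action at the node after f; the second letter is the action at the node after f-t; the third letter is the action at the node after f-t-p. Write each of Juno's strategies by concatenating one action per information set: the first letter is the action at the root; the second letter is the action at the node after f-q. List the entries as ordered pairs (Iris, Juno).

(8,7) (8,7) (5,2) (5,2) (3,3) (3,3)

vs fd: Juno plays f → Iris plays t at [f] → Iris plays r at [f-t] → (8, 7)
vs fa: Juno plays f → Iris plays t at [f] → Iris plays r at [f-t] → (8, 7)
vs hd: Juno plays h → (5, 2)
vs ha: Juno plays h → (5, 2)
vs gd: Juno plays g → (3, 3)
vs ga: Juno plays g → (3, 3)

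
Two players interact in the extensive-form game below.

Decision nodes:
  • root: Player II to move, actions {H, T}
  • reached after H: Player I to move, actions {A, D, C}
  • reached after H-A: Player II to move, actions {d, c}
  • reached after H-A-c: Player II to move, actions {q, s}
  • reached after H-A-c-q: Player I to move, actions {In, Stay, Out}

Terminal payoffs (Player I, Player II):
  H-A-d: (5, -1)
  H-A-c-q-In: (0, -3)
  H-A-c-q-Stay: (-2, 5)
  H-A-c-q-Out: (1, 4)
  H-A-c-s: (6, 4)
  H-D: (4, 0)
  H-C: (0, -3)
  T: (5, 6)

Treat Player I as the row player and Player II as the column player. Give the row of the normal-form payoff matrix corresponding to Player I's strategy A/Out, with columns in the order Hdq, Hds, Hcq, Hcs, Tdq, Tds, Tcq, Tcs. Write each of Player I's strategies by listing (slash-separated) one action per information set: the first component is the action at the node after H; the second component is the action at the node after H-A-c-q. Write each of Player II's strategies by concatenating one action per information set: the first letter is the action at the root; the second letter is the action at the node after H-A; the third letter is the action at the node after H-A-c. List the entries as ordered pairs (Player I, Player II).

(5,-1) (5,-1) (1,4) (6,4) (5,6) (5,6) (5,6) (5,6)

vs Hdq: Player II plays H → Player I plays A at [H] → Player II plays d at [H-A] → (5, -1)
vs Hds: Player II plays H → Player I plays A at [H] → Player II plays d at [H-A] → (5, -1)
vs Hcq: Player II plays H → Player I plays A at [H] → Player II plays c at [H-A] → Player II plays q at [H-A-c] → Player I plays Out at [H-A-c-q] → (1, 4)
vs Hcs: Player II plays H → Player I plays A at [H] → Player II plays c at [H-A] → Player II plays s at [H-A-c] → (6, 4)
vs Tdq: Player II plays T → (5, 6)
vs Tds: Player II plays T → (5, 6)
vs Tcq: Player II plays T → (5, 6)
vs Tcs: Player II plays T → (5, 6)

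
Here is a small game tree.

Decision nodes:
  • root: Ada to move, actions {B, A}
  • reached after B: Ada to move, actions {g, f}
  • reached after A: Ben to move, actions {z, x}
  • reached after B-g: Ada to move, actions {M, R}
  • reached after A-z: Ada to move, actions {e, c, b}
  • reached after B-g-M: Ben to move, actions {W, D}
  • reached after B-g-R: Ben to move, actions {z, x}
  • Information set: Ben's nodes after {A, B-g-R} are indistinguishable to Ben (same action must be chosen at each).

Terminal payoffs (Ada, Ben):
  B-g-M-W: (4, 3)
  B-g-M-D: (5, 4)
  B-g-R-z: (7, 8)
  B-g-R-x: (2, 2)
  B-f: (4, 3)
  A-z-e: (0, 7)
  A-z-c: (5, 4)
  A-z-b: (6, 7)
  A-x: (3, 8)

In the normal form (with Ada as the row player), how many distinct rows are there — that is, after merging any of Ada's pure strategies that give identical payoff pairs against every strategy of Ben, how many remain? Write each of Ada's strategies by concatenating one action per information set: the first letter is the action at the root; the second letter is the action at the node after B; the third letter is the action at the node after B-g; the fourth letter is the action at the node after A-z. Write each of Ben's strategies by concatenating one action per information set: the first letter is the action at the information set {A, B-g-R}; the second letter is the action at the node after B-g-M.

Ada has 24 pure strategies: BgMe, BgMc, BgMb, BgRe, BgRc, BgRb, BfMe, BfMc, BfMb, BfRe, BfRc, BfRb, AgMe, AgMc, AgMb, AgRe, AgRc, AgRb, AfMe, AfMc, AfMb, AfRe, AfRc, AfRb. Columns: zW, zD, xW, xD.
{BgMe, BgMc, BgMb} → row (4,3) (5,4) (4,3) (5,4)
{BgRe, BgRc, BgRb} → row (7,8) (7,8) (2,2) (2,2)
{BfMe, BfMc, BfMb, BfRe, BfRc, BfRb} → row (4,3) (4,3) (4,3) (4,3)
{AgMe, AgRe, AfMe, AfRe} → row (0,7) (0,7) (3,8) (3,8)
{AgMc, AgRc, AfMc, AfRc} → row (5,4) (5,4) (3,8) (3,8)
{AgMb, AgRb, AfMb, AfRb} → row (6,7) (6,7) (3,8) (3,8)
That's 6 distinct rows out of 24 strategies.

6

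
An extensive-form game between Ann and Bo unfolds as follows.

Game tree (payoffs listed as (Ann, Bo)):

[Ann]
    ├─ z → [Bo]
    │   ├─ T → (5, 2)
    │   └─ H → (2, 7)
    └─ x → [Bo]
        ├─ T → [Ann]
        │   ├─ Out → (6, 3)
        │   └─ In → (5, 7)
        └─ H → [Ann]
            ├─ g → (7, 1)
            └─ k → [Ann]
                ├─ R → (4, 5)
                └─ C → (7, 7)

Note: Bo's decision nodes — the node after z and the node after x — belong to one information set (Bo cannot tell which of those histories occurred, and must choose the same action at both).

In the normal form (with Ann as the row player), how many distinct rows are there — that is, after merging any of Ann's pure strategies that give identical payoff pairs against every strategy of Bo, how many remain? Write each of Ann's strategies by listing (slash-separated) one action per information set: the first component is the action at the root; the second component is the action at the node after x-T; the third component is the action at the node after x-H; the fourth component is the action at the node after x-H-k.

Ann has 16 pure strategies: z/Out/g/R, z/Out/g/C, z/Out/k/R, z/Out/k/C, z/In/g/R, z/In/g/C, z/In/k/R, z/In/k/C, x/Out/g/R, x/Out/g/C, x/Out/k/R, x/Out/k/C, x/In/g/R, x/In/g/C, x/In/k/R, x/In/k/C. Columns: T, H.
{z/Out/g/R, z/Out/g/C, z/Out/k/R, z/Out/k/C, z/In/g/R, z/In/g/C, z/In/k/R, z/In/k/C} → row (5,2) (2,7)
{x/Out/g/R, x/Out/g/C} → row (6,3) (7,1)
{x/Out/k/R} → row (6,3) (4,5)
{x/Out/k/C} → row (6,3) (7,7)
{x/In/g/R, x/In/g/C} → row (5,7) (7,1)
{x/In/k/R} → row (5,7) (4,5)
{x/In/k/C} → row (5,7) (7,7)
That's 7 distinct rows out of 16 strategies.

7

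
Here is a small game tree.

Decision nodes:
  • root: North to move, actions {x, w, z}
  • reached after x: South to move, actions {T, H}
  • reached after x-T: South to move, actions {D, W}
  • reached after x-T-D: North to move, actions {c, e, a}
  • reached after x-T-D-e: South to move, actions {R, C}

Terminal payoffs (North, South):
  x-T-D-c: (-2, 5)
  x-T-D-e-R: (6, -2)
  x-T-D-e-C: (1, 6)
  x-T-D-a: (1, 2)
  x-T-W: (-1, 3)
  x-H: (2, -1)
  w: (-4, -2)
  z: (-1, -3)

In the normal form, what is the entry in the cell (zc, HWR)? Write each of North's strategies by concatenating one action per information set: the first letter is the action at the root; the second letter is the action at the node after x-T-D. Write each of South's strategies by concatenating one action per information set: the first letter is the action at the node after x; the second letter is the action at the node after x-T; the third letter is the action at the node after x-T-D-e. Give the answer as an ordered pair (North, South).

Trace the play path from the root:
  North plays z
→ terminal payoff (-1, -3).
(North's choice at the node after x-T-D is never reached on this path, so it doesn't affect the outcome.)

(-1, -3)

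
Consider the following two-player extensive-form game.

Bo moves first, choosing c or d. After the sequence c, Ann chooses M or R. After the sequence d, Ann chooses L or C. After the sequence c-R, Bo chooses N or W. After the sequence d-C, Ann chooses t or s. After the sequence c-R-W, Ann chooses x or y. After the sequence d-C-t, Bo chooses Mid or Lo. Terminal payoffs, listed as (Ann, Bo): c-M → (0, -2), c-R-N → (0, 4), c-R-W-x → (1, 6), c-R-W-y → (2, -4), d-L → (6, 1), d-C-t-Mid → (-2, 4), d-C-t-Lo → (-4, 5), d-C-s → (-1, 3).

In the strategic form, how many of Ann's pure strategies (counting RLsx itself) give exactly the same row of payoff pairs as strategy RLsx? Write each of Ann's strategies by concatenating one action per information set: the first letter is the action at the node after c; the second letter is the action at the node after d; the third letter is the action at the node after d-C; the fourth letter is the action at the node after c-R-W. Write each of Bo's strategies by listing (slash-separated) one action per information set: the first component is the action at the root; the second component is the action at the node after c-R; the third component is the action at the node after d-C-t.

2

Row for RLsx (columns c/N/Mid, c/N/Lo, c/W/Mid, c/W/Lo, d/N/Mid, d/N/Lo, d/W/Mid, d/W/Lo): (0,4) (0,4) (1,6) (1,6) (6,1) (6,1) (6,1) (6,1).
Under RLsx, Ann's choice at the node after d-C can never be reached regardless of what Bo does, so varying those choices leaves every outcome unchanged.
Holding the reachable choices fixed and varying the unreachable one freely already gives 2 equivalent strategies.
No other strategy reproduces this row, so those 2 are the full class: RLtx, RLsx.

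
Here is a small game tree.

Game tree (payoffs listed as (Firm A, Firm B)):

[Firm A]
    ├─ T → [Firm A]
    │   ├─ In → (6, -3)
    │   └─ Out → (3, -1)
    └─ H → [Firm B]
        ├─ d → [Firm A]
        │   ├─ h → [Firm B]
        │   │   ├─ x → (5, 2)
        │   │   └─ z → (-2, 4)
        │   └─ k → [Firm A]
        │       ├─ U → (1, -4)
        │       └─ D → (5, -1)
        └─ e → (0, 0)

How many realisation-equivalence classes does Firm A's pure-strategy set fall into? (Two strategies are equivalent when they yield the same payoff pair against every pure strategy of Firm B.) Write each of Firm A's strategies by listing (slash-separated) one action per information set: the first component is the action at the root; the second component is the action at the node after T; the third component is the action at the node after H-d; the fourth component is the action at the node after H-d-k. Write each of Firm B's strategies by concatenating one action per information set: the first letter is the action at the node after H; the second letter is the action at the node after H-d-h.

Firm A has 16 pure strategies: T/In/h/U, T/In/h/D, T/In/k/U, T/In/k/D, T/Out/h/U, T/Out/h/D, T/Out/k/U, T/Out/k/D, H/In/h/U, H/In/h/D, H/In/k/U, H/In/k/D, H/Out/h/U, H/Out/h/D, H/Out/k/U, H/Out/k/D. Columns: dx, dz, ex, ez.
{T/In/h/U, T/In/h/D, T/In/k/U, T/In/k/D} → row (6,-3) (6,-3) (6,-3) (6,-3)
{T/Out/h/U, T/Out/h/D, T/Out/k/U, T/Out/k/D} → row (3,-1) (3,-1) (3,-1) (3,-1)
{H/In/h/U, H/In/h/D, H/Out/h/U, H/Out/h/D} → row (5,2) (-2,4) (0,0) (0,0)
{H/In/k/U, H/Out/k/U} → row (1,-4) (1,-4) (0,0) (0,0)
{H/In/k/D, H/Out/k/D} → row (5,-1) (5,-1) (0,0) (0,0)
That's 5 distinct rows out of 16 strategies.

5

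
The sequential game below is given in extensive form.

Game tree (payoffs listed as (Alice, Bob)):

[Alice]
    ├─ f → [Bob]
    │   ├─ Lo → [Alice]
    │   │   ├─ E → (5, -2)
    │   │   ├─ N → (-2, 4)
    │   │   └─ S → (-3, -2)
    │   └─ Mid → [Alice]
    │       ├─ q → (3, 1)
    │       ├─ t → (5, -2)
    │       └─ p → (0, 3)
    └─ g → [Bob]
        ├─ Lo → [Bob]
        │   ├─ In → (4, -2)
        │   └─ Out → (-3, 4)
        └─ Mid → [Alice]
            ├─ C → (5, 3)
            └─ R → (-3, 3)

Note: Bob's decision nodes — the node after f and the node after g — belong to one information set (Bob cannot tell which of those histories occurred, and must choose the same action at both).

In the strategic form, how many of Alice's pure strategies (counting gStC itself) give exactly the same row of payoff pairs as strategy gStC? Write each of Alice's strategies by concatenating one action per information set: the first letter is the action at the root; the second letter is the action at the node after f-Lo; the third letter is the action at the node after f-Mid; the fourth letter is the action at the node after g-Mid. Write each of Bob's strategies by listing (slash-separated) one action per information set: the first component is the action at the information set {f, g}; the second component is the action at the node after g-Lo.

Row for gStC (columns Lo/In, Lo/Out, Mid/In, Mid/Out): (4,-2) (-3,4) (5,3) (5,3).
Under gStC, Alice's choice at the node after f-Lo and at the node after f-Mid can never be reached regardless of what Bob does, so varying those choices leaves every outcome unchanged.
Holding the reachable choices fixed and varying the unreachable ones freely already gives 3 × 3 = 9 equivalent strategies.
No other strategy reproduces this row, so those 9 are the full class: gEqC, gEtC, gEpC, gNqC, gNtC, gNpC, gSqC, gStC, gSpC.

9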